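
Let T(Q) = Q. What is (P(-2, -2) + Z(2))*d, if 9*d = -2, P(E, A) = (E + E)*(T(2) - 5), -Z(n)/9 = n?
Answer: 4/3 ≈ 1.3333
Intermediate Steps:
Z(n) = -9*n
P(E, A) = -6*E (P(E, A) = (E + E)*(2 - 5) = (2*E)*(-3) = -6*E)
d = -2/9 (d = (⅑)*(-2) = -2/9 ≈ -0.22222)
(P(-2, -2) + Z(2))*d = (-6*(-2) - 9*2)*(-2/9) = (12 - 18)*(-2/9) = -6*(-2/9) = 4/3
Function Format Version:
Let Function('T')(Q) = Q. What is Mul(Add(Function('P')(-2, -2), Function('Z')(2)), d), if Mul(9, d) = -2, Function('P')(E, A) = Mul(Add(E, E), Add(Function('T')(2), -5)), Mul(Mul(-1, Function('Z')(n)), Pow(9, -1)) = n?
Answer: Rational(4, 3) ≈ 1.3333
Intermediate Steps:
Function('Z')(n) = Mul(-9, n)
Function('P')(E, A) = Mul(-6, E) (Function('P')(E, A) = Mul(Add(E, E), Add(2, -5)) = Mul(Mul(2, E), -3) = Mul(-6, E))
d = Rational(-2, 9) (d = Mul(Rational(1, 9), -2) = Rational(-2, 9) ≈ -0.22222)
Mul(Add(Function('P')(-2, -2), Function('Z')(2)), d) = Mul(Add(Mul(-6, -2), Mul(-9, 2)), Rational(-2, 9)) = Mul(Add(12, -18), Rational(-2, 9)) = Mul(-6, Rational(-2, 9)) = Rational(4, 3)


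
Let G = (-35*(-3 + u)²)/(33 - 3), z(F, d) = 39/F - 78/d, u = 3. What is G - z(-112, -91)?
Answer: -57/112 ≈ -0.50893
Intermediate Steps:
z(F, d) = -78/d + 39/F
G = 0 (G = (-35*(-3 + 3)²)/(33 - 3) = -35*0²/30 = -35*0*(1/30) = 0*(1/30) = 0)
G - z(-112, -91) = 0 - (-78/(-91) + 39/(-112)) = 0 - (-78*(-1/91) + 39*(-1/112)) = 0 - (6/7 - 39/112) = 0 - 1*57/112 = 0 - 57/112 = -57/112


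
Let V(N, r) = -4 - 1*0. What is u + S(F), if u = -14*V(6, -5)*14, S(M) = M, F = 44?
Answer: 828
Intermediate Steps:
V(N, r) = -4 (V(N, r) = -4 + 0 = -4)
u = 784 (u = -14*(-4)*14 = 56*14 = 784)
u + S(F) = 784 + 44 = 828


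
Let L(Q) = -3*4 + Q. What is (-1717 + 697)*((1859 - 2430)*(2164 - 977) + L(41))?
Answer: 691302960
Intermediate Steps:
L(Q) = -12 + Q
(-1717 + 697)*((1859 - 2430)*(2164 - 977) + L(41)) = (-1717 + 697)*((1859 - 2430)*(2164 - 977) + (-12 + 41)) = -1020*(-571*1187 + 29) = -1020*(-677777 + 29) = -1020*(-677748) = 691302960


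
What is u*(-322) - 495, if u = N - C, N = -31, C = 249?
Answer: 89665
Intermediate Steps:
u = -280 (u = -31 - 1*249 = -31 - 249 = -280)
u*(-322) - 495 = -280*(-322) - 495 = 90160 - 495 = 89665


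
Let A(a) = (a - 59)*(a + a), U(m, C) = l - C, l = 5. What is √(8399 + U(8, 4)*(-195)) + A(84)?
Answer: 4200 + 2*√2051 ≈ 4290.6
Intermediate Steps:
U(m, C) = 5 - C
A(a) = 2*a*(-59 + a) (A(a) = (-59 + a)*(2*a) = 2*a*(-59 + a))
√(8399 + U(8, 4)*(-195)) + A(84) = √(8399 + (5 - 1*4)*(-195)) + 2*84*(-59 + 84) = √(8399 + (5 - 4)*(-195)) + 2*84*25 = √(8399 + 1*(-195)) + 4200 = √(8399 - 195) + 4200 = √8204 + 4200 = 2*√2051 + 4200 = 4200 + 2*√2051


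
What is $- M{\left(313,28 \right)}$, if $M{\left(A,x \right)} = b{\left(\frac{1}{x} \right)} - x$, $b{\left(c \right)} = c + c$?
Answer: $\frac{391}{14} \approx 27.929$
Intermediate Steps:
$b{\left(c \right)} = 2 c$
$M{\left(A,x \right)} = - x + \frac{2}{x}$ ($M{\left(A,x \right)} = \frac{2}{x} - x = - x + \frac{2}{x}$)
$- M{\left(313,28 \right)} = - (\left(-1\right) 28 + \frac{2}{28}) = - (-28 + 2 \cdot \frac{1}{28}) = - (-28 + \frac{1}{14}) = \left(-1\right) \left(- \frac{391}{14}\right) = \frac{391}{14}$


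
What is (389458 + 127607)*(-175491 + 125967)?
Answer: -25607127060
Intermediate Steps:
(389458 + 127607)*(-175491 + 125967) = 517065*(-49524) = -25607127060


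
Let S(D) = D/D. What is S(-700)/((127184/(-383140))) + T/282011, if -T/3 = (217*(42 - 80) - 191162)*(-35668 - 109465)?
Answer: -2760620716834067/8966821756 ≈ -3.0787e+5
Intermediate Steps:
S(D) = 1
T = -86822043792 (T = -3*(217*(42 - 80) - 191162)*(-35668 - 109465) = -3*(217*(-38) - 191162)*(-145133) = -3*(-8246 - 191162)*(-145133) = -(-598224)*(-145133) = -3*28940681264 = -86822043792)
S(-700)/((127184/(-383140))) + T/282011 = 1/(127184/(-383140)) - 86822043792/282011 = 1/(127184*(-1/383140)) - 86822043792*1/282011 = 1/(-31796/95785) - 86822043792/282011 = 1*(-95785/31796) - 86822043792/282011 = -95785/31796 - 86822043792/282011 = -2760620716834067/8966821756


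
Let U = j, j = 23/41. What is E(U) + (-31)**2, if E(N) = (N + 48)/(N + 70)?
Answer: 252924/263 ≈ 961.69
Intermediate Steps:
j = 23/41 (j = 23*(1/41) = 23/41 ≈ 0.56098)
U = 23/41 ≈ 0.56098
E(N) = (48 + N)/(70 + N)
E(U) + (-31)**2 = (48 + 23/41)/(70 + 23/41) + (-31)**2 = (1991/41)/(2893/41) + 961 = (41/2893)*(1991/41) + 961 = 181/263 + 961 = 252924/263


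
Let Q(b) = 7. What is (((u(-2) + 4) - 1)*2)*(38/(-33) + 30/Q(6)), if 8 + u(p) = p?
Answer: -1448/33 ≈ -43.879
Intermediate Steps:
u(p) = -8 + p
(((u(-2) + 4) - 1)*2)*(38/(-33) + 30/Q(6)) = ((((-8 - 2) + 4) - 1)*2)*(38/(-33) + 30/7) = (((-10 + 4) - 1)*2)*(38*(-1/33) + 30*(⅐)) = ((-6 - 1)*2)*(-38/33 + 30/7) = -7*2*(724/231) = -14*724/231 = -1448/33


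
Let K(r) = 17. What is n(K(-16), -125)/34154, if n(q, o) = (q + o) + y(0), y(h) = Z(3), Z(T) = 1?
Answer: -107/34154 ≈ -0.0031329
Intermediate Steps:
y(h) = 1
n(q, o) = 1 + o + q (n(q, o) = (q + o) + 1 = (o + q) + 1 = 1 + o + q)
n(K(-16), -125)/34154 = (1 - 125 + 17)/34154 = -107*1/34154 = -107/34154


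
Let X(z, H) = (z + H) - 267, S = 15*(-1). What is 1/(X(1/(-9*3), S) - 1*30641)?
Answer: -27/834922 ≈ -3.2338e-5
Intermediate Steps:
S = -15
X(z, H) = -267 + H + z (X(z, H) = (H + z) - 267 = -267 + H + z)
1/(X(1/(-9*3), S) - 1*30641) = 1/((-267 - 15 + 1/(-9*3)) - 1*30641) = 1/((-267 - 15 + 1/(-27)) - 30641) = 1/((-267 - 15 - 1/27) - 30641) = 1/(-7615/27 - 30641) = 1/(-834922/27) = -27/834922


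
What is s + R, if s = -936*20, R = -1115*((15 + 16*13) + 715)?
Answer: -1064590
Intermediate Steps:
R = -1045870 (R = -1115*((15 + 208) + 715) = -1115*(223 + 715) = -1115*938 = -1045870)
s = -18720
s + R = -18720 - 1045870 = -1064590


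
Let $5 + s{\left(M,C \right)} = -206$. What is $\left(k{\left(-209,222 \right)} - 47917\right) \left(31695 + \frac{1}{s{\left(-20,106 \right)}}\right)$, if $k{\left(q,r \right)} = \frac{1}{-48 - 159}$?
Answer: $- \frac{66333537060080}{43677} \approx -1.5187 \cdot 10^{9}$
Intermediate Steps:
$s{\left(M,C \right)} = -211$ ($s{\left(M,C \right)} = -5 - 206 = -211$)
$k{\left(q,r \right)} = - \frac{1}{207}$ ($k{\left(q,r \right)} = \frac{1}{-207} = - \frac{1}{207}$)
$\left(k{\left(-209,222 \right)} - 47917\right) \left(31695 + \frac{1}{s{\left(-20,106 \right)}}\right) = \left(- \frac{1}{207} - 47917\right) \left(31695 + \frac{1}{-211}\right) = \left(- \frac{1}{207} - 47917\right) \left(31695 - \frac{1}{211}\right) = \left(- \frac{9918820}{207}\right) \frac{6687644}{211} = - \frac{66333537060080}{43677}$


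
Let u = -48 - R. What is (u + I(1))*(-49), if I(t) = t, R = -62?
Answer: -735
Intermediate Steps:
u = 14 (u = -48 - 1*(-62) = -48 + 62 = 14)
(u + I(1))*(-49) = (14 + 1)*(-49) = 15*(-49) = -735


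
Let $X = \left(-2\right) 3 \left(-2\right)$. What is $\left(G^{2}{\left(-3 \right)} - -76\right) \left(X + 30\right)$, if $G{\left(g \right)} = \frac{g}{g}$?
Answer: $3234$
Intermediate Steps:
$G{\left(g \right)} = 1$
$X = 12$ ($X = \left(-6\right) \left(-2\right) = 12$)
$\left(G^{2}{\left(-3 \right)} - -76\right) \left(X + 30\right) = \left(1^{2} - -76\right) \left(12 + 30\right) = \left(1 + 76\right) 42 = 77 \cdot 42 = 3234$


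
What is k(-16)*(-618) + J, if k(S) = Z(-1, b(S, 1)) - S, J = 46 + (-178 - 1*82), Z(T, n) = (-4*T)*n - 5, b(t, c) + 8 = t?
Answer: 52316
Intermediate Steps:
b(t, c) = -8 + t
Z(T, n) = -5 - 4*T*n (Z(T, n) = -4*T*n - 5 = -5 - 4*T*n)
J = -214 (J = 46 + (-178 - 82) = 46 - 260 = -214)
k(S) = -37 + 3*S (k(S) = (-5 - 4*(-1)*(-8 + S)) - S = (-5 + (-32 + 4*S)) - S = (-37 + 4*S) - S = -37 + 3*S)
k(-16)*(-618) + J = (-37 + 3*(-16))*(-618) - 214 = (-37 - 48)*(-618) - 214 = -85*(-618) - 214 = 52530 - 214 = 52316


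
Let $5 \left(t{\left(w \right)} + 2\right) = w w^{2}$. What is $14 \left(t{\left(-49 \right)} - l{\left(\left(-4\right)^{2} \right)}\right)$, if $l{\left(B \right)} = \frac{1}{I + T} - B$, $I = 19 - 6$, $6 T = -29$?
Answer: $- \frac{11522802}{35} \approx -3.2922 \cdot 10^{5}$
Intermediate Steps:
$T = - \frac{29}{6}$ ($T = \frac{1}{6} \left(-29\right) = - \frac{29}{6} \approx -4.8333$)
$I = 13$ ($I = 19 - 6 = 13$)
$t{\left(w \right)} = -2 + \frac{w^{3}}{5}$ ($t{\left(w \right)} = -2 + \frac{w w^{2}}{5} = -2 + \frac{w^{3}}{5}$)
$l{\left(B \right)} = \frac{6}{49} - B$ ($l{\left(B \right)} = \frac{1}{13 - \frac{29}{6}} - B = \frac{1}{\frac{49}{6}} - B = \frac{6}{49} - B$)
$14 \left(t{\left(-49 \right)} - l{\left(\left(-4\right)^{2} \right)}\right) = 14 \left(\left(-2 + \frac{\left(-49\right)^{3}}{5}\right) - \left(\frac{6}{49} - \left(-4\right)^{2}\right)\right) = 14 \left(\left(-2 + \frac{1}{5} \left(-117649\right)\right) - \left(\frac{6}{49} - 16\right)\right) = 14 \left(\left(-2 - \frac{117649}{5}\right) - \left(\frac{6}{49} - 16\right)\right) = 14 \left(- \frac{117659}{5} - - \frac{778}{49}\right) = 14 \left(- \frac{117659}{5} + \frac{778}{49}\right) = 14 \left(- \frac{5761401}{245}\right) = - \frac{11522802}{35}$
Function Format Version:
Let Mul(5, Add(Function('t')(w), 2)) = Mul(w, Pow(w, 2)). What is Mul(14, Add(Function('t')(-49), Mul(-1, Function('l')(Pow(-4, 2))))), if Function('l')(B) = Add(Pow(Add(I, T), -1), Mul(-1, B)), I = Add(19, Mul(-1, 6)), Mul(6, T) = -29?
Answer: Rational(-11522802, 35) ≈ -3.2922e+5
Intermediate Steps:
T = Rational(-29, 6) (T = Mul(Rational(1, 6), -29) = Rational(-29, 6) ≈ -4.8333)
I = 13 (I = Add(19, -6) = 13)
Function('t')(w) = Add(-2, Mul(Rational(1, 5), Pow(w, 3))) (Function('t')(w) = Add(-2, Mul(Rational(1, 5), Mul(w, Pow(w, 2)))) = Add(-2, Mul(Rational(1, 5), Pow(w, 3))))
Function('l')(B) = Add(Rational(6, 49), Mul(-1, B)) (Function('l')(B) = Add(Pow(Add(13, Rational(-29, 6)), -1), Mul(-1, B)) = Add(Pow(Rational(49, 6), -1), Mul(-1, B)) = Add(Rational(6, 49), Mul(-1, B)))
Mul(14, Add(Function('t')(-49), Mul(-1, Function('l')(Pow(-4, 2))))) = Mul(14, Add(Add(-2, Mul(Rational(1, 5), Pow(-49, 3))), Mul(-1, Add(Rational(6, 49), Mul(-1, Pow(-4, 2)))))) = Mul(14, Add(Add(-2, Mul(Rational(1, 5), -117649)), Mul(-1, Add(Rational(6, 49), Mul(-1, 16))))) = Mul(14, Add(Add(-2, Rational(-117649, 5)), Mul(-1, Add(Rational(6, 49), -16)))) = Mul(14, Add(Rational(-117659, 5), Mul(-1, Rational(-778, 49)))) = Mul(14, Add(Rational(-117659, 5), Rational(778, 49))) = Mul(14, Rational(-5761401, 245)) = Rational(-11522802, 35)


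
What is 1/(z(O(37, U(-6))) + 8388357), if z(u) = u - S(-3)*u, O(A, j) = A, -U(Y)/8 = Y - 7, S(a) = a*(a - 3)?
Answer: 1/8387728 ≈ 1.1922e-7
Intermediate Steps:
S(a) = a*(-3 + a)
U(Y) = 56 - 8*Y (U(Y) = -8*(Y - 7) = -8*(-7 + Y) = 56 - 8*Y)
z(u) = -17*u (z(u) = u - (-3*(-3 - 3))*u = u - (-3*(-6))*u = u - 18*u = -17*u)
1/(z(O(37, U(-6))) + 8388357) = 1/(-17*37 + 8388357) = 1/(-629 + 8388357) = 1/8387728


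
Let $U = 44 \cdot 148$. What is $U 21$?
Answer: $136752$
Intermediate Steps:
$U = 6512$
$U 21 = 6512 \cdot 21 = 136752$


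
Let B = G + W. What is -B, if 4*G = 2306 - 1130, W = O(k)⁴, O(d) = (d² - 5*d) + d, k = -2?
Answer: -21030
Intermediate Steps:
O(d) = d² - 4*d
W = 20736 (W = (-2*(-4 - 2))⁴ = (-2*(-6))⁴ = 12⁴ = 20736)
G = 294 (G = (2306 - 1130)/4 = (¼)*1176 = 294)
B = 21030 (B = 294 + 20736 = 21030)
-B = -1*21030 = -21030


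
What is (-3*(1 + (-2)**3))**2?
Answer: 441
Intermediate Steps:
(-3*(1 + (-2)**3))**2 = (-3*(1 - 8))**2 = (-3*(-7))**2 = 21**2 = 441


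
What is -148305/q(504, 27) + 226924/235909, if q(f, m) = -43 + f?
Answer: -34881872281/108754049 ≈ -320.74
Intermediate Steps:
-148305/q(504, 27) + 226924/235909 = -148305/(-43 + 504) + 226924/235909 = -148305/461 + 226924*(1/235909) = -148305*1/461 + 226924/235909 = -148305/461 + 226924/235909 = -34881872281/108754049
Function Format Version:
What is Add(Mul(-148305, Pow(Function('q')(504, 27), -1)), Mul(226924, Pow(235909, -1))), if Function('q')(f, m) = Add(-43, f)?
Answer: Rational(-34881872281, 108754049) ≈ -320.74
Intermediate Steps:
Add(Mul(-148305, Pow(Function('q')(504, 27), -1)), Mul(226924, Pow(235909, -1))) = Add(Mul(-148305, Pow(Add(-43, 504), -1)), Mul(226924, Pow(235909, -1))) = Add(Mul(-148305, Pow(461, -1)), Mul(226924, Rational(1, 235909))) = Add(Mul(-148305, Rational(1, 461)), Rational(226924, 235909)) = Add(Rational(-148305, 461), Rational(226924, 235909)) = Rational(-34881872281, 108754049)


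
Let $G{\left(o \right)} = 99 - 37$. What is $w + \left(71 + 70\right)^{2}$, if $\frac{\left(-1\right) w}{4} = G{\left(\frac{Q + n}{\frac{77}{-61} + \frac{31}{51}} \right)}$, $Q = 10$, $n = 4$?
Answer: $19633$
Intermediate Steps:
$G{\left(o \right)} = 62$
$w = -248$ ($w = \left(-4\right) 62 = -248$)
$w + \left(71 + 70\right)^{2} = -248 + \left(71 + 70\right)^{2} = -248 + 141^{2} = -248 + 19881 = 19633$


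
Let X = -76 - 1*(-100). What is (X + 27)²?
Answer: 2601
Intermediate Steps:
X = 24 (X = -76 + 100 = 24)
(X + 27)² = (24 + 27)² = 51² = 2601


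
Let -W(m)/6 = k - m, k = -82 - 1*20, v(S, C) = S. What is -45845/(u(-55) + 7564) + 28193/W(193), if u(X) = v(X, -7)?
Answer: 43518529/4430310 ≈ 9.8229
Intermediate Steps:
u(X) = X
k = -102 (k = -82 - 20 = -102)
W(m) = 612 + 6*m (W(m) = -6*(-102 - m) = 612 + 6*m)
-45845/(u(-55) + 7564) + 28193/W(193) = -45845/(-55 + 7564) + 28193/(612 + 6*193) = -45845/7509 + 28193/(612 + 1158) = -45845*1/7509 + 28193/1770 = -45845/7509 + 28193*(1/1770) = -45845/7509 + 28193/1770 = 43518529/4430310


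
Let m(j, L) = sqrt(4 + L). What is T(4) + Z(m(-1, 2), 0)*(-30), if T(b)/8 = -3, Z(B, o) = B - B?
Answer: -24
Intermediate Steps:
Z(B, o) = 0
T(b) = -24 (T(b) = 8*(-3) = -24)
T(4) + Z(m(-1, 2), 0)*(-30) = -24 + 0*(-30) = -24 + 0 = -24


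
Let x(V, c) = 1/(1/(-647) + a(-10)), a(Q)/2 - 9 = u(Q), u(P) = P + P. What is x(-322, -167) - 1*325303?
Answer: -4630688852/14235 ≈ -3.2530e+5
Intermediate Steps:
u(P) = 2*P
a(Q) = 18 + 4*Q (a(Q) = 18 + 2*(2*Q) = 18 + 4*Q)
x(V, c) = -647/14235 (x(V, c) = 1/(1/(-647) + (18 + 4*(-10))) = 1/(-1/647 + (18 - 40)) = 1/(-1/647 - 22) = 1/(-14235/647) = -647/14235)
x(-322, -167) - 1*325303 = -647/14235 - 1*325303 = -647/14235 - 325303 = -4630688852/14235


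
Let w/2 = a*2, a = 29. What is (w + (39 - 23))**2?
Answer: 17424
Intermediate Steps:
w = 116 (w = 2*(29*2) = 2*58 = 116)
(w + (39 - 23))**2 = (116 + (39 - 23))**2 = (116 + 16)**2 = 132**2 = 17424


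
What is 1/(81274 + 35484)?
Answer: 1/116758 ≈ 8.5647e-6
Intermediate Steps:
1/(81274 + 35484) = 1/116758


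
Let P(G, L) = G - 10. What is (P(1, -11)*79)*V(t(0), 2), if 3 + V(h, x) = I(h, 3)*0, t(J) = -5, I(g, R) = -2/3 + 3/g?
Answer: 2133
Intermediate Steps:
I(g, R) = -2/3 + 3/g (I(g, R) = -2*1/3 + 3/g = -2/3 + 3/g)
P(G, L) = -10 + G
V(h, x) = -3 (V(h, x) = -3 + (-2/3 + 3/h)*0 = -3 + 0 = -3)
(P(1, -11)*79)*V(t(0), 2) = ((-10 + 1)*79)*(-3) = -9*79*(-3) = -711*(-3) = 2133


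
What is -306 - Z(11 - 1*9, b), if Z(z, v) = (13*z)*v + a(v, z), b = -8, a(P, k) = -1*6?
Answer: -92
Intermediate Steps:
a(P, k) = -6
Z(z, v) = -6 + 13*v*z (Z(z, v) = (13*z)*v - 6 = 13*v*z - 6 = -6 + 13*v*z)
-306 - Z(11 - 1*9, b) = -306 - (-6 + 13*(-8)*(11 - 1*9)) = -306 - (-6 + 13*(-8)*(11 - 9)) = -306 - (-6 + 13*(-8)*2) = -306 - (-6 - 208) = -306 - 1*(-214) = -306 + 214 = -92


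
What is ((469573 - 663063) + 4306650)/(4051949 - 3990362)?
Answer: 4113160/61587 ≈ 66.786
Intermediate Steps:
((469573 - 663063) + 4306650)/(4051949 - 3990362) = (-193490 + 4306650)/61587 = 4113160*(1/61587) = 4113160/61587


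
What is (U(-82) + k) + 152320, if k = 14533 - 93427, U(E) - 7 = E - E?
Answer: 73433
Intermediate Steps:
U(E) = 7 (U(E) = 7 + (E - E) = 7 + 0 = 7)
k = -78894
(U(-82) + k) + 152320 = (7 - 78894) + 152320 = -78887 + 152320 = 73433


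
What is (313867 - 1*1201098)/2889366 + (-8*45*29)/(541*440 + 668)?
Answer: -60488529647/172428694782 ≈ -0.35080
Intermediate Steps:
(313867 - 1*1201098)/2889366 + (-8*45*29)/(541*440 + 668) = (313867 - 1201098)*(1/2889366) + (-360*29)/(238040 + 668) = -887231*1/2889366 - 10440/238708 = -887231/2889366 - 10440*1/238708 = -887231/2889366 - 2610/59677 = -60488529647/172428694782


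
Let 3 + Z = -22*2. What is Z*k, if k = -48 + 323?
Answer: -12925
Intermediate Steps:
k = 275
Z = -47 (Z = -3 - 22*2 = -3 - 44 = -47)
Z*k = -47*275 = -12925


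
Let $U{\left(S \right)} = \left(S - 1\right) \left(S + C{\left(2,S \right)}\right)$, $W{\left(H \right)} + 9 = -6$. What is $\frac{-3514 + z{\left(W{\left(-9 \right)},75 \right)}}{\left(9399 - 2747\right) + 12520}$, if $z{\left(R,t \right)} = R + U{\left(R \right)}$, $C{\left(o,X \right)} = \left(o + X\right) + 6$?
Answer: $- \frac{3177}{19172} \approx -0.16571$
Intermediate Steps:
$W{\left(H \right)} = -15$ ($W{\left(H \right)} = -9 - 6 = -15$)
$C{\left(o,X \right)} = 6 + X + o$ ($C{\left(o,X \right)} = \left(X + o\right) + 6 = 6 + X + o$)
$U{\left(S \right)} = \left(-1 + S\right) \left(8 + 2 S\right)$ ($U{\left(S \right)} = \left(S - 1\right) \left(S + \left(6 + S + 2\right)\right) = \left(-1 + S\right) \left(S + \left(8 + S\right)\right) = \left(-1 + S\right) \left(8 + 2 S\right)$)
$z{\left(R,t \right)} = -8 + 2 R^{2} + 7 R$ ($z{\left(R,t \right)} = R + \left(-8 + 2 R^{2} + 6 R\right) = -8 + 2 R^{2} + 7 R$)
$\frac{-3514 + z{\left(W{\left(-9 \right)},75 \right)}}{\left(9399 - 2747\right) + 12520} = \frac{-3514 + \left(-8 + 2 \left(-15\right)^{2} + 7 \left(-15\right)\right)}{\left(9399 - 2747\right) + 12520} = \frac{-3514 - -337}{6652 + 12520} = \frac{-3514 - -337}{19172} = \left(-3514 + 337\right) \frac{1}{19172} = \left(-3177\right) \frac{1}{19172} = - \frac{3177}{19172}$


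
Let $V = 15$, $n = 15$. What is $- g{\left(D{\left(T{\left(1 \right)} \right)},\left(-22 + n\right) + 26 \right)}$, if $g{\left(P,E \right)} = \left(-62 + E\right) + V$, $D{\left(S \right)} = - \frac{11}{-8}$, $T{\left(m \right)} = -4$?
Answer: $28$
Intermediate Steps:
$D{\left(S \right)} = \frac{11}{8}$ ($D{\left(S \right)} = \left(-11\right) \left(- \frac{1}{8}\right) = \frac{11}{8}$)
$g{\left(P,E \right)} = -47 + E$ ($g{\left(P,E \right)} = \left(-62 + E\right) + 15 = -47 + E$)
$- g{\left(D{\left(T{\left(1 \right)} \right)},\left(-22 + n\right) + 26 \right)} = - (-47 + \left(\left(-22 + 15\right) + 26\right)) = - (-47 + \left(-7 + 26\right)) = - (-47 + 19) = \left(-1\right) \left(-28\right) = 28$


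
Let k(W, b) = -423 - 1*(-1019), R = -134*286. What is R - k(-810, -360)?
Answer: -38920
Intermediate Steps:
R = -38324
k(W, b) = 596 (k(W, b) = -423 + 1019 = 596)
R - k(-810, -360) = -38324 - 1*596 = -38324 - 596 = -38920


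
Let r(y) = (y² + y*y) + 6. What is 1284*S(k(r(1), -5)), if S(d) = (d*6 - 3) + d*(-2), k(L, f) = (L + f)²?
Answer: 42372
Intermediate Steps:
r(y) = 6 + 2*y² (r(y) = (y² + y²) + 6 = 2*y² + 6 = 6 + 2*y²)
S(d) = -3 + 4*d (S(d) = (6*d - 3) - 2*d = (-3 + 6*d) - 2*d = -3 + 4*d)
1284*S(k(r(1), -5)) = 1284*(-3 + 4*((6 + 2*1²) - 5)²) = 1284*(-3 + 4*((6 + 2*1) - 5)²) = 1284*(-3 + 4*((6 + 2) - 5)²) = 1284*(-3 + 4*(8 - 5)²) = 1284*(-3 + 4*3²) = 1284*(-3 + 4*9) = 1284*(-3 + 36) = 1284*33 = 42372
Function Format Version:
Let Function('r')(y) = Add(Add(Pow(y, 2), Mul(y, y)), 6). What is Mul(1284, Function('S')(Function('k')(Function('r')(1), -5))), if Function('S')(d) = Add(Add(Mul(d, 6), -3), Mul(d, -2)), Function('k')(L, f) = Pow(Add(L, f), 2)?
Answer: 42372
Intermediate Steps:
Function('r')(y) = Add(6, Mul(2, Pow(y, 2))) (Function('r')(y) = Add(Add(Pow(y, 2), Pow(y, 2)), 6) = Add(Mul(2, Pow(y, 2)), 6) = Add(6, Mul(2, Pow(y, 2))))
Function('S')(d) = Add(-3, Mul(4, d)) (Function('S')(d) = Add(Add(Mul(6, d), -3), Mul(-2, d)) = Add(Add(-3, Mul(6, d)), Mul(-2, d)) = Add(-3, Mul(4, d)))
Mul(1284, Function('S')(Function('k')(Function('r')(1), -5))) = Mul(1284, Add(-3, Mul(4, Pow(Add(Add(6, Mul(2, Pow(1, 2))), -5), 2)))) = Mul(1284, Add(-3, Mul(4, Pow(Add(Add(6, Mul(2, 1)), -5), 2)))) = Mul(1284, Add(-3, Mul(4, Pow(Add(Add(6, 2), -5), 2)))) = Mul(1284, Add(-3, Mul(4, Pow(Add(8, -5), 2)))) = Mul(1284, Add(-3, Mul(4, Pow(3, 2)))) = Mul(1284, Add(-3, Mul(4, 9))) = Mul(1284, Add(-3, 36)) = Mul(1284, 33) = 42372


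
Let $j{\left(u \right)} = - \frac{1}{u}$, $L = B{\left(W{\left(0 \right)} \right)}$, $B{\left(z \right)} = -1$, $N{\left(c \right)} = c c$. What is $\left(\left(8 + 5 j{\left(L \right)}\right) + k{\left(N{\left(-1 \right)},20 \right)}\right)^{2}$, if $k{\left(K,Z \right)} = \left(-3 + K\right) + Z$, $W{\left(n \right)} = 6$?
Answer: $961$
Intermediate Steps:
$N{\left(c \right)} = c^{2}$
$L = -1$
$k{\left(K,Z \right)} = -3 + K + Z$
$\left(\left(8 + 5 j{\left(L \right)}\right) + k{\left(N{\left(-1 \right)},20 \right)}\right)^{2} = \left(\left(8 + 5 \left(- \frac{1}{-1}\right)\right) + \left(-3 + \left(-1\right)^{2} + 20\right)\right)^{2} = \left(\left(8 + 5 \left(\left(-1\right) \left(-1\right)\right)\right) + \left(-3 + 1 + 20\right)\right)^{2} = \left(\left(8 + 5 \cdot 1\right) + 18\right)^{2} = \left(\left(8 + 5\right) + 18\right)^{2} = \left(13 + 18\right)^{2} = 31^{2} = 961$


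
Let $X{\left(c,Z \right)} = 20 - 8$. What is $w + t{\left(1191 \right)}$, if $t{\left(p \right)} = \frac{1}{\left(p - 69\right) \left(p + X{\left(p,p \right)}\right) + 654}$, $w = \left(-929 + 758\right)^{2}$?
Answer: $\frac{39487631221}{1350420} \approx 29241.0$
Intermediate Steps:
$X{\left(c,Z \right)} = 12$
$w = 29241$ ($w = \left(-171\right)^{2} = 29241$)
$t{\left(p \right)} = \frac{1}{654 + \left(-69 + p\right) \left(12 + p\right)}$ ($t{\left(p \right)} = \frac{1}{\left(p - 69\right) \left(p + 12\right) + 654} = \frac{1}{\left(-69 + p\right) \left(12 + p\right) + 654} = \frac{1}{654 + \left(-69 + p\right) \left(12 + p\right)}$)
$w + t{\left(1191 \right)} = 29241 + \frac{1}{-174 + 1191^{2} - 67887} = 29241 + \frac{1}{-174 + 1418481 - 67887} = 29241 + \frac{1}{1350420} = \frac{39487631221}{1350420}$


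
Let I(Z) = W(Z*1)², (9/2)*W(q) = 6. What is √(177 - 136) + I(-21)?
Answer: 16/9 + √41 ≈ 8.1809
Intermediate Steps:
W(q) = 4/3 (W(q) = (2/9)*6 = 4/3)
I(Z) = 16/9 (I(Z) = (4/3)² = 16/9)
√(177 - 136) + I(-21) = √(177 - 136) + 16/9 = √41 + 16/9 = 16/9 + √41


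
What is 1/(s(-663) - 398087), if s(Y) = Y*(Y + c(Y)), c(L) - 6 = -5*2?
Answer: 1/44134 ≈ 2.2658e-5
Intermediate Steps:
c(L) = -4 (c(L) = 6 - 5*2 = 6 - 10 = -4)
s(Y) = Y*(-4 + Y) (s(Y) = Y*(Y - 4) = Y*(-4 + Y))
1/(s(-663) - 398087) = 1/(-663*(-4 - 663) - 398087) = 1/(-663*(-667) - 398087) = 1/(442221 - 398087) = 1/44134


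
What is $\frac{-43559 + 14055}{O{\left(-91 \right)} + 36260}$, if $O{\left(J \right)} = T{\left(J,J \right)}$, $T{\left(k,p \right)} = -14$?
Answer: $- \frac{14752}{18123} \approx -0.81399$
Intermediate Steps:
$O{\left(J \right)} = -14$
$\frac{-43559 + 14055}{O{\left(-91 \right)} + 36260} = \frac{-43559 + 14055}{-14 + 36260} = - \frac{29504}{36246} = \left(-29504\right) \frac{1}{36246} = - \frac{14752}{18123}$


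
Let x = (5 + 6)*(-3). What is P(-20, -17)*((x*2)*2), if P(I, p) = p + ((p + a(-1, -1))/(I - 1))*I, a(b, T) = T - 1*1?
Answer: 32428/7 ≈ 4632.6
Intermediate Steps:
a(b, T) = -1 + T (a(b, T) = T - 1 = -1 + T)
P(I, p) = p + I*(-2 + p)/(-1 + I) (P(I, p) = p + ((p + (-1 - 1))/(I - 1))*I = p + ((p - 2)/(-1 + I))*I = p + ((-2 + p)/(-1 + I))*I = p + I*(-2 + p)/(-1 + I))
x = -33 (x = 11*(-3) = -33)
P(-20, -17)*((x*2)*2) = ((-1*(-17) - 2*(-20) + 2*(-20)*(-17))/(-1 - 20))*(-33*2*2) = ((17 + 40 + 680)/(-21))*(-66*2) = -1/21*737*(-132) = -737/21*(-132) = 32428/7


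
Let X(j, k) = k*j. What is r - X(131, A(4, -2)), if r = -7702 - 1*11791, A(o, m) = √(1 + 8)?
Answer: -19886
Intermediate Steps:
A(o, m) = 3 (A(o, m) = √9 = 3)
X(j, k) = j*k
r = -19493 (r = -7702 - 11791 = -19493)
r - X(131, A(4, -2)) = -19493 - 131*3 = -19493 - 1*393 = -19493 - 393 = -19886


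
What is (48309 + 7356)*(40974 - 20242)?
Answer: 1154046780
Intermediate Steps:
(48309 + 7356)*(40974 - 20242) = 55665*20732 = 1154046780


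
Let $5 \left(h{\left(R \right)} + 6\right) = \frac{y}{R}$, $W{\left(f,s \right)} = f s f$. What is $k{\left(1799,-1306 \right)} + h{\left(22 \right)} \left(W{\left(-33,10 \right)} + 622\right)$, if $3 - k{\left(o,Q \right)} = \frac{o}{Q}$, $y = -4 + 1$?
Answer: $- \frac{4983679333}{71830} \approx -69382.0$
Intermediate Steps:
$y = -3$
$k{\left(o,Q \right)} = 3 - \frac{o}{Q}$
$W{\left(f,s \right)} = s f^{2}$
$h{\left(R \right)} = -6 - \frac{3}{5 R}$ ($h{\left(R \right)} = -6 + \frac{\left(-3\right) \frac{1}{R}}{5} = -6 - \frac{3}{5 R}$)
$k{\left(1799,-1306 \right)} + h{\left(22 \right)} \left(W{\left(-33,10 \right)} + 622\right) = \left(3 - \frac{1799}{-1306}\right) + \left(-6 - \frac{3}{5 \cdot 22}\right) \left(10 \left(-33\right)^{2} + 622\right) = \left(3 - 1799 \left(- \frac{1}{1306}\right)\right) + \left(-6 - \frac{3}{110}\right) \left(10 \cdot 1089 + 622\right) = \left(3 + \frac{1799}{1306}\right) + \left(-6 - \frac{3}{110}\right) \left(10890 + 622\right) = \frac{5717}{1306} - \frac{3816228}{55} = - \frac{4983679333}{71830}$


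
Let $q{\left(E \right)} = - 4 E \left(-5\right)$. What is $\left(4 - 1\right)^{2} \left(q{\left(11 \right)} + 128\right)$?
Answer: $3132$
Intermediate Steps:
$q{\left(E \right)} = 20 E$
$\left(4 - 1\right)^{2} \left(q{\left(11 \right)} + 128\right) = \left(4 - 1\right)^{2} \left(20 \cdot 11 + 128\right) = 3^{2} \left(220 + 128\right) = 9 \cdot 348 = 3132$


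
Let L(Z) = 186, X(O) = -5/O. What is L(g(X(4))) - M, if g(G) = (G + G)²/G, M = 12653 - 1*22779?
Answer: 10312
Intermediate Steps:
M = -10126 (M = 12653 - 22779 = -10126)
g(G) = 4*G (g(G) = (2*G)²/G = (4*G²)/G = 4*G)
L(g(X(4))) - M = 186 - 1*(-10126) = 186 + 10126 = 10312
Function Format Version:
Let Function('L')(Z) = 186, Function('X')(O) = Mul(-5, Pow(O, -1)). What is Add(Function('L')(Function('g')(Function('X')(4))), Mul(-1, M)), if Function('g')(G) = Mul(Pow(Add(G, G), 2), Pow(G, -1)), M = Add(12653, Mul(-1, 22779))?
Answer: 10312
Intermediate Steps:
M = -10126 (M = Add(12653, -22779) = -10126)
Function('g')(G) = Mul(4, G) (Function('g')(G) = Mul(Pow(Mul(2, G), 2), Pow(G, -1)) = Mul(Mul(4, Pow(G, 2)), Pow(G, -1)) = Mul(4, G))
Add(Function('L')(Function('g')(Function('X')(4))), Mul(-1, M)) = Add(186, Mul(-1, -10126)) = Add(186, 10126) = 10312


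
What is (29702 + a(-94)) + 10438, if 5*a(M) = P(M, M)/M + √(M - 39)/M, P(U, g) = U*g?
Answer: 200606/5 - I*√133/470 ≈ 40121.0 - 0.024537*I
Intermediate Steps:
a(M) = M/5 + √(-39 + M)/(5*M) (a(M) = ((M*M)/M + √(M - 39)/M)/5 = (M²/M + √(-39 + M)/M)/5 = (M + √(-39 + M)/M)/5 = M/5 + √(-39 + M)/(5*M))
(29702 + a(-94)) + 10438 = (29702 + (⅕)*((-94)² + √(-39 - 94))/(-94)) + 10438 = (29702 + (⅕)*(-1/94)*(8836 + √(-133))) + 10438 = (29702 + (⅕)*(-1/94)*(8836 + I*√133)) + 10438 = (29702 + (-94/5 - I*√133/470)) + 10438 = (148416/5 - I*√133/470) + 10438 = 200606/5 - I*√133/470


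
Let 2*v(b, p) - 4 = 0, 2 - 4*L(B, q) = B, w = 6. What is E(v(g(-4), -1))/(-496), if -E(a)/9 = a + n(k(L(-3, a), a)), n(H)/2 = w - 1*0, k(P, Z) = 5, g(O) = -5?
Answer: 63/248 ≈ 0.25403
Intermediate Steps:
L(B, q) = ½ - B/4
v(b, p) = 2 (v(b, p) = 2 + (½)*0 = 2 + 0 = 2)
n(H) = 12 (n(H) = 2*(6 - 1*0) = 2*(6 + 0) = 2*6 = 12)
E(a) = -108 - 9*a (E(a) = -9*(a + 12) = -9*(12 + a) = -108 - 9*a)
E(v(g(-4), -1))/(-496) = (-108 - 9*2)/(-496) = (-108 - 18)*(-1/496) = -126*(-1/496) = 63/248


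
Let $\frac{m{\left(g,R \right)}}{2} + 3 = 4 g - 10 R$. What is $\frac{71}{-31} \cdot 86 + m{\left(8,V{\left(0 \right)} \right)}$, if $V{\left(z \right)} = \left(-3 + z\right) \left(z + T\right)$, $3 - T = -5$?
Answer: $\frac{10572}{31} \approx 341.03$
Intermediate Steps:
$T = 8$ ($T = 3 - -5 = 3 + 5 = 8$)
$V{\left(z \right)} = \left(-3 + z\right) \left(8 + z\right)$ ($V{\left(z \right)} = \left(-3 + z\right) \left(z + 8\right) = \left(-3 + z\right) \left(8 + z\right)$)
$m{\left(g,R \right)} = -6 - 20 R + 8 g$ ($m{\left(g,R \right)} = -6 + 2 \left(4 g - 10 R\right) = -6 + 2 \left(- 10 R + 4 g\right) = -6 - \left(- 8 g + 20 R\right) = -6 - 20 R + 8 g$)
$\frac{71}{-31} \cdot 86 + m{\left(8,V{\left(0 \right)} \right)} = \frac{71}{-31} \cdot 86 - \left(-58 + 20 \left(-24 + 0^{2} + 5 \cdot 0\right)\right) = 71 \left(- \frac{1}{31}\right) 86 - \left(-58 + 20 \left(-24 + 0 + 0\right)\right) = \left(- \frac{71}{31}\right) 86 - -538 = - \frac{6106}{31} + \left(-6 + 480 + 64\right) = - \frac{6106}{31} + 538 = \frac{10572}{31}$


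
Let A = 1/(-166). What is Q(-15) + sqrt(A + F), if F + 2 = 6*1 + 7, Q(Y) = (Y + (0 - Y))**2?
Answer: 5*sqrt(12118)/166 ≈ 3.3157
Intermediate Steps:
Q(Y) = 0 (Q(Y) = (Y - Y)**2 = 0**2 = 0)
A = -1/166 ≈ -0.0060241
F = 11 (F = -2 + (6*1 + 7) = -2 + (6 + 7) = -2 + 13 = 11)
Q(-15) + sqrt(A + F) = 0 + sqrt(-1/166 + 11) = 0 + sqrt(1825/166) = 0 + 5*sqrt(12118)/166 = 5*sqrt(12118)/166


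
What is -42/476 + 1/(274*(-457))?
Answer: -93922/1064353 ≈ -0.088243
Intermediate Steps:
-42/476 + 1/(274*(-457)) = -42*1/476 + (1/274)*(-1/457) = -3/34 - 1/125218 = -93922/1064353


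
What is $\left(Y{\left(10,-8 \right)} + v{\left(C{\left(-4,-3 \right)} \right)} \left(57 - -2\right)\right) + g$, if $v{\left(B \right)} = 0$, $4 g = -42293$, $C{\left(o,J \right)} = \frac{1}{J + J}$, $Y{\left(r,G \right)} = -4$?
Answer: $- \frac{42309}{4} \approx -10577.0$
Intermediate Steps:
$C{\left(o,J \right)} = \frac{1}{2 J}$
$g = - \frac{42293}{4}$ ($g = \frac{1}{4} \left(-42293\right) = - \frac{42293}{4} \approx -10573.0$)
$\left(Y{\left(10,-8 \right)} + v{\left(C{\left(-4,-3 \right)} \right)} \left(57 - -2\right)\right) + g = \left(-4 + 0 \left(57 - -2\right)\right) - \frac{42293}{4} = \left(-4 + 0 \left(57 + 2\right)\right) - \frac{42293}{4} = \left(-4 + 0 \cdot 59\right) - \frac{42293}{4} = \left(-4 + 0\right) - \frac{42293}{4} = -4 - \frac{42293}{4} = - \frac{42309}{4}$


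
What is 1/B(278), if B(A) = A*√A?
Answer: √278/77284 ≈ 0.00021574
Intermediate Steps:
B(A) = A^(3/2)
1/B(278) = 1/(278^(3/2)) = 1/(278*√278) = √278/77284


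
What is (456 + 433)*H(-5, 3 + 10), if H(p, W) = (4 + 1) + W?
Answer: 16002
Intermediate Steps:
H(p, W) = 5 + W
(456 + 433)*H(-5, 3 + 10) = (456 + 433)*(5 + (3 + 10)) = 889*(5 + 13) = 889*18 = 16002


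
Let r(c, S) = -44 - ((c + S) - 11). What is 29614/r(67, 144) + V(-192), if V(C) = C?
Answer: -38231/122 ≈ -313.37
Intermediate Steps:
r(c, S) = -33 - S - c (r(c, S) = -44 - ((S + c) - 11) = -44 - (-11 + S + c) = -44 + (11 - S - c) = -33 - S - c)
29614/r(67, 144) + V(-192) = 29614/(-33 - 1*144 - 1*67) - 192 = 29614/(-33 - 144 - 67) - 192 = 29614/(-244) - 192 = 29614*(-1/244) - 192 = -14807/122 - 192 = -38231/122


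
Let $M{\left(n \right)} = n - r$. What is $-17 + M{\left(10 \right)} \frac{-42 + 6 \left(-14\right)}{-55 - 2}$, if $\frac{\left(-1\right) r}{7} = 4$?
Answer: $67$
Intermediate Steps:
$r = -28$ ($r = \left(-7\right) 4 = -28$)
$M{\left(n \right)} = 28 + n$ ($M{\left(n \right)} = n - -28 = n + 28 = 28 + n$)
$-17 + M{\left(10 \right)} \frac{-42 + 6 \left(-14\right)}{-55 - 2} = -17 + \left(28 + 10\right) \frac{-42 + 6 \left(-14\right)}{-55 - 2} = -17 + 38 \frac{-42 - 84}{-57} = -17 + 38 \left(\left(-126\right) \left(- \frac{1}{57}\right)\right) = -17 + 38 \cdot \frac{42}{19} = -17 + 84 = 67$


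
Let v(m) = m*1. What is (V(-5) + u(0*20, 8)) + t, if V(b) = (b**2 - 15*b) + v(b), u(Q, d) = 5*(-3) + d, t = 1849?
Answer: 1937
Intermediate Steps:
v(m) = m
u(Q, d) = -15 + d
V(b) = b**2 - 14*b (V(b) = (b**2 - 15*b) + b = b**2 - 14*b)
(V(-5) + u(0*20, 8)) + t = (-5*(-14 - 5) + (-15 + 8)) + 1849 = (-5*(-19) - 7) + 1849 = (95 - 7) + 1849 = 88 + 1849 = 1937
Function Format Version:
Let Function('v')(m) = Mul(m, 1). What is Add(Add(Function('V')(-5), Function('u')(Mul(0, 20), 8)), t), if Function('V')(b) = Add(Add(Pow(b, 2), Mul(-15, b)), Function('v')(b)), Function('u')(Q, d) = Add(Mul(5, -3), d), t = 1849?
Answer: 1937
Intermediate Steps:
Function('v')(m) = m
Function('u')(Q, d) = Add(-15, d)
Function('V')(b) = Add(Pow(b, 2), Mul(-14, b)) (Function('V')(b) = Add(Add(Pow(b, 2), Mul(-15, b)), b) = Add(Pow(b, 2), Mul(-14, b)))
Add(Add(Function('V')(-5), Function('u')(Mul(0, 20), 8)), t) = Add(Add(Mul(-5, Add(-14, -5)), Add(-15, 8)), 1849) = Add(Add(Mul(-5, -19), -7), 1849) = Add(Add(95, -7), 1849) = Add(88, 1849) = 1937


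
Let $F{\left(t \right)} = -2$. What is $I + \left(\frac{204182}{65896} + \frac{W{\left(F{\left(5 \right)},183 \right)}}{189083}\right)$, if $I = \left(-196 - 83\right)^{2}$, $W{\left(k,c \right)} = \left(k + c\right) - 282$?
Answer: $\frac{484961466534049}{6229906684} \approx 77844.0$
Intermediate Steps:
$W{\left(k,c \right)} = -282 + c + k$ ($W{\left(k,c \right)} = \left(c + k\right) - 282 = -282 + c + k$)
$I = 77841$ ($I = \left(-279\right)^{2} = 77841$)
$I + \left(\frac{204182}{65896} + \frac{W{\left(F{\left(5 \right)},183 \right)}}{189083}\right) = 77841 + \left(\frac{204182}{65896} + \frac{-282 + 183 - 2}{189083}\right) = 77841 + \left(204182 \cdot \frac{1}{65896} - \frac{101}{189083}\right) = 77841 + \left(\frac{102091}{32948} - \frac{101}{189083}\right) = 77841 + \frac{19300344805}{6229906684} = \frac{484961466534049}{6229906684}$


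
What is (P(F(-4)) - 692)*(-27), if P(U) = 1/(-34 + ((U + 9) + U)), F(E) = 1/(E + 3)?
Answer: 18685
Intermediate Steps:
F(E) = 1/(3 + E)
P(U) = 1/(-25 + 2*U) (P(U) = 1/(-34 + ((9 + U) + U)) = 1/(-34 + (9 + 2*U)) = 1/(-25 + 2*U))
(P(F(-4)) - 692)*(-27) = (1/(-25 + 2/(3 - 4)) - 692)*(-27) = (1/(-25 + 2/(-1)) - 692)*(-27) = (1/(-25 + 2*(-1)) - 692)*(-27) = (1/(-25 - 2) - 692)*(-27) = (1/(-27) - 692)*(-27) = (-1/27 - 692)*(-27) = -18685/27*(-27) = 18685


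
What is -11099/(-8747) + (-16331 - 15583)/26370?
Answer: 751604/12814355 ≈ 0.058653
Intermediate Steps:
-11099/(-8747) + (-16331 - 15583)/26370 = -11099*(-1/8747) - 31914*1/26370 = 11099/8747 - 1773/1465 = 751604/12814355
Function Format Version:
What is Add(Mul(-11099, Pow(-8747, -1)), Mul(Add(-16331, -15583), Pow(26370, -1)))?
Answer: Rational(751604, 12814355) ≈ 0.058653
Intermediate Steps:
Add(Mul(-11099, Pow(-8747, -1)), Mul(Add(-16331, -15583), Pow(26370, -1))) = Add(Mul(-11099, Rational(-1, 8747)), Mul(-31914, Rational(1, 26370))) = Add(Rational(11099, 8747), Rational(-1773, 1465)) = Rational(751604, 12814355)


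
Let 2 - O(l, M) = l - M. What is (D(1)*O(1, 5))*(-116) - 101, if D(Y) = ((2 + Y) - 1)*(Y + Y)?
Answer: -2885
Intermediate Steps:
O(l, M) = 2 + M - l (O(l, M) = 2 - (l - M) = 2 + (M - l) = 2 + M - l)
D(Y) = 2*Y*(1 + Y) (D(Y) = (1 + Y)*(2*Y) = 2*Y*(1 + Y))
(D(1)*O(1, 5))*(-116) - 101 = ((2*1*(1 + 1))*(2 + 5 - 1*1))*(-116) - 101 = ((2*1*2)*(2 + 5 - 1))*(-116) - 101 = (4*6)*(-116) - 101 = 24*(-116) - 101 = -2784 - 101 = -2885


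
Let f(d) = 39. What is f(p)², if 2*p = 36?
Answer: 1521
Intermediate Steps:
p = 18 (p = (½)*36 = 18)
f(p)² = 39² = 1521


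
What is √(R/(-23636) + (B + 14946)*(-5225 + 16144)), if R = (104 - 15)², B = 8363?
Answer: √35546306277270215/11818 ≈ 15953.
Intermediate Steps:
R = 7921 (R = 89² = 7921)
√(R/(-23636) + (B + 14946)*(-5225 + 16144)) = √(7921/(-23636) + (8363 + 14946)*(-5225 + 16144)) = √(7921*(-1/23636) + 23309*10919) = √(-7921/23636 + 254510971) = √(6015621302635/23636) = √35546306277270215/11818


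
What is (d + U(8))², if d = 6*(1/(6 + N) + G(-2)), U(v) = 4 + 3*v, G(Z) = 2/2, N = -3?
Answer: 1296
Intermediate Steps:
G(Z) = 1 (G(Z) = 2*(½) = 1)
d = 8 (d = 6*(1/(6 - 3) + 1) = 6*(1/3 + 1) = 6*(⅓ + 1) = 6*(4/3) = 8)
(d + U(8))² = (8 + (4 + 3*8))² = (8 + (4 + 24))² = (8 + 28)² = 36² = 1296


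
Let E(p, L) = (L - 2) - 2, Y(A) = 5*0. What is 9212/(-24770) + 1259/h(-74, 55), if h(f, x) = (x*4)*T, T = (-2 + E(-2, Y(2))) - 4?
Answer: -5145183/5449400 ≈ -0.94417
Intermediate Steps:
Y(A) = 0
E(p, L) = -4 + L (E(p, L) = (-2 + L) - 2 = -4 + L)
T = -10 (T = (-2 + (-4 + 0)) - 4 = (-2 - 4) - 4 = -6 - 4 = -10)
h(f, x) = -40*x (h(f, x) = (x*4)*(-10) = (4*x)*(-10) = -40*x)
9212/(-24770) + 1259/h(-74, 55) = 9212/(-24770) + 1259/((-40*55)) = 9212*(-1/24770) + 1259/(-2200) = -4606/12385 + 1259*(-1/2200) = -4606/12385 - 1259/2200 = -5145183/5449400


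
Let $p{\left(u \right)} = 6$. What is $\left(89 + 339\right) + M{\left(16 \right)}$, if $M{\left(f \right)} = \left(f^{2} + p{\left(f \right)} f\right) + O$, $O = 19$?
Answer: $799$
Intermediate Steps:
$M{\left(f \right)} = 19 + f^{2} + 6 f$ ($M{\left(f \right)} = \left(f^{2} + 6 f\right) + 19 = 19 + f^{2} + 6 f$)
$\left(89 + 339\right) + M{\left(16 \right)} = \left(89 + 339\right) + \left(19 + 16^{2} + 6 \cdot 16\right) = 428 + \left(19 + 256 + 96\right) = 428 + 371 = 799$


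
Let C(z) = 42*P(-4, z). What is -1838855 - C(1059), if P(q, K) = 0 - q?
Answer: -1839023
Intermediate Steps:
P(q, K) = -q
C(z) = 168 (C(z) = 42*(-1*(-4)) = 42*4 = 168)
-1838855 - C(1059) = -1838855 - 1*168 = -1838855 - 168 = -1839023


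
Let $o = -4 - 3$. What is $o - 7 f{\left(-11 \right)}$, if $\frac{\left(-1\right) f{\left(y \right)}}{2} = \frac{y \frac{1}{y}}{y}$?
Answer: $- \frac{91}{11} \approx -8.2727$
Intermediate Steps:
$o = -7$ ($o = -4 - 3 = -7$)
$f{\left(y \right)} = - \frac{2}{y}$ ($f{\left(y \right)} = - 2 \frac{y \frac{1}{y}}{y} = - 2 \cdot 1 \frac{1}{y} = - \frac{2}{y}$)
$o - 7 f{\left(-11 \right)} = -7 - 7 \left(- \frac{2}{-11}\right) = -7 - 7 \left(\left(-2\right) \left(- \frac{1}{11}\right)\right) = -7 - \frac{14}{11} = - \frac{91}{11}$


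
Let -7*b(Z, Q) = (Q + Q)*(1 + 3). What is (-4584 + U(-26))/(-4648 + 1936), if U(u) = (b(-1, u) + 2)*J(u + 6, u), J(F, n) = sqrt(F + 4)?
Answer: 191/113 - 37*I/791 ≈ 1.6903 - 0.046776*I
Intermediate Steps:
b(Z, Q) = -8*Q/7 (b(Z, Q) = -(Q + Q)*(1 + 3)/7 = -2*Q*4/7 = -8*Q/7)
J(F, n) = sqrt(4 + F)
U(u) = sqrt(10 + u)*(2 - 8*u/7) (U(u) = (-8*u/7 + 2)*sqrt(4 + (u + 6)) = (2 - 8*u/7)*sqrt(4 + (6 + u)) = (2 - 8*u/7)*sqrt(10 + u) = sqrt(10 + u)*(2 - 8*u/7))
(-4584 + U(-26))/(-4648 + 1936) = (-4584 + sqrt(10 - 26)*(2 - 8/7*(-26)))/(-4648 + 1936) = (-4584 + sqrt(-16)*(2 + 208/7))/(-2712) = (-4584 + (4*I)*(222/7))*(-1/2712) = (-4584 + 888*I/7)*(-1/2712) = 191/113 - 37*I/791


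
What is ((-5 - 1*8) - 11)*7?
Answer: -168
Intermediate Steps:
((-5 - 1*8) - 11)*7 = ((-5 - 8) - 11)*7 = (-13 - 11)*7 = -24*7 = -168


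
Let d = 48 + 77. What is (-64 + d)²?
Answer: 3721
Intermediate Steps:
d = 125
(-64 + d)² = (-64 + 125)² = 61² = 3721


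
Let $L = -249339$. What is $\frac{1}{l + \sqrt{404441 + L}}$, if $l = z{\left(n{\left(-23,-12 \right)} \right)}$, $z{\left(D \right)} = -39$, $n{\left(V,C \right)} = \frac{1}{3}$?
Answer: $\frac{39}{153581} + \frac{\sqrt{155102}}{153581} \approx 0.0028183$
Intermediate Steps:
$n{\left(V,C \right)} = \frac{1}{3}$
$l = -39$
$\frac{1}{l + \sqrt{404441 + L}} = \frac{1}{-39 + \sqrt{404441 - 249339}} = \frac{1}{-39 + \sqrt{155102}}$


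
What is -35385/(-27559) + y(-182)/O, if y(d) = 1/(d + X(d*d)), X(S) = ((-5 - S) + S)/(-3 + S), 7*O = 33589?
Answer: 1023512228673026/797145645481111 ≈ 1.2840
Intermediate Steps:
O = 33589/7 (O = (1/7)*33589 = 33589/7 ≈ 4798.4)
X(S) = -5/(-3 + S)
y(d) = 1/(d - 5/(-3 + d**2)) (y(d) = 1/(d - 5/(-3 + d*d)) = 1/(d - 5/(-3 + d**2)))
-35385/(-27559) + y(-182)/O = -35385/(-27559) + ((-3 + (-182)**2)/(-5 - 182*(-3 + (-182)**2)))/(33589/7) = -35385*(-1/27559) + ((-3 + 33124)/(-5 - 182*(-3 + 33124)))*(7/33589) = 5055/3937 + (33121/(-5 - 182*33121))*(7/33589) = 5055/3937 + (33121/(-5 - 6028022))*(7/33589) = 5055/3937 + (33121/(-6028027))*(7/33589) = 5055/3937 - 1/6028027*33121*(7/33589) = 5055/3937 - 33121/6028027*7/33589 = 5055/3937 - 231847/202475398903 = 1023512228673026/797145645481111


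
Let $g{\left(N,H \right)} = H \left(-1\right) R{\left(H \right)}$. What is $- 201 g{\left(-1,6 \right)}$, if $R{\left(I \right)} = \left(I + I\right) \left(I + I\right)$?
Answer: $173664$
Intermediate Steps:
$R{\left(I \right)} = 4 I^{2}$ ($R{\left(I \right)} = 2 I 2 I = 4 I^{2}$)
$g{\left(N,H \right)} = - 4 H^{3}$ ($g{\left(N,H \right)} = H \left(-1\right) 4 H^{2} = - H 4 H^{2} = - 4 H^{3}$)
$- 201 g{\left(-1,6 \right)} = - 201 \left(- 4 \cdot 6^{3}\right) = - 201 \left(\left(-4\right) 216\right) = \left(-201\right) \left(-864\right) = 173664$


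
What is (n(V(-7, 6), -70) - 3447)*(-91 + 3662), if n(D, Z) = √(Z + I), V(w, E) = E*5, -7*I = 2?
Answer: -12309237 + 7142*I*√861/7 ≈ -1.2309e+7 + 29938.0*I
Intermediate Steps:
I = -2/7 (I = -⅐*2 = -2/7 ≈ -0.28571)
V(w, E) = 5*E
n(D, Z) = √(-2/7 + Z) (n(D, Z) = √(Z - 2/7) = √(-2/7 + Z))
(n(V(-7, 6), -70) - 3447)*(-91 + 3662) = (√(-14 + 49*(-70))/7 - 3447)*(-91 + 3662) = (√(-14 - 3430)/7 - 3447)*3571 = (√(-3444)/7 - 3447)*3571 = ((2*I*√861)/7 - 3447)*3571 = (2*I*√861/7 - 3447)*3571 = (-3447 + 2*I*√861/7)*3571 = -12309237 + 7142*I*√861/7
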